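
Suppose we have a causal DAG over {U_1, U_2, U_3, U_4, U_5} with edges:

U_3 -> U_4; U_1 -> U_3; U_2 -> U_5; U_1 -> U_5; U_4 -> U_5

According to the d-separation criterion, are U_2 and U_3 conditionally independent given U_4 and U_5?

No — U_2 and U_3 are not d-separated given {U_4, U_5}.

2 paths connect U_2 and U_3; each must be blocked for d-separation to hold:
Path 1: U_2 → U_5 ← U_4 ← U_3
  U_4 is a chain here and U_4 is conditioned on, so the path is blocked at U_4.
Path 2: U_2 → U_5 ← U_1 → U_3
  U_5 is a collider and U_5 is conditioned on, which opens it; U_1 is a fork and U_1 is not conditioned on — no node blocks this path, so it is active.
At least one path is unblocked, so d-separation fails.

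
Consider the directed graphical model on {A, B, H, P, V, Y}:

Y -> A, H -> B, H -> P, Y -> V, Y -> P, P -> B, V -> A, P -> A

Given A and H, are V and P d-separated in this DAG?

No

We examine all 4 paths between V and P:
Path 1: V ← Y → A ← P
  Y is a fork and Y is not conditioned on; A is a collider and A is conditioned on, which opens it — no node blocks this path, so it is active.
Path 2: V ← Y → P
  Y is a fork and Y is not conditioned on — no node blocks this path, so it is active.
Path 3: V → A ← Y → P
  A is a collider and A is conditioned on, which opens it; Y is a fork and Y is not conditioned on — no node blocks this path, so it is active.
Path 4: V → A ← P
  A is a collider and A is conditioned on, which opens it — no node blocks this path, so it is active.
Because an active path exists, V and P are not d-separated.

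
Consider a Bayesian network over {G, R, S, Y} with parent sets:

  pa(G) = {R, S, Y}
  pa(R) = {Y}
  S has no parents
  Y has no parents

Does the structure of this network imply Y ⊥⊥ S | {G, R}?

There are 2 undirected paths between Y and S; checking each against the conditioning set {G, R}:
Path 1: Y → R → G ← S
  R is a chain here and R is conditioned on, so the path is blocked at R.
Path 2: Y → G ← S
  G is a collider and G is conditioned on, which opens it — no node blocks this path, so it is active.
At least one path is unblocked, so d-separation fails.

No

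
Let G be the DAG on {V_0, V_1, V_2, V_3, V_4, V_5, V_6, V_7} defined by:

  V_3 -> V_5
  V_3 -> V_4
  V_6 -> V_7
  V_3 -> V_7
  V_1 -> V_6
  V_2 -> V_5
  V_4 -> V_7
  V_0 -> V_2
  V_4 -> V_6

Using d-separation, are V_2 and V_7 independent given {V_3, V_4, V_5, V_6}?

3 paths connect V_2 and V_7; each must be blocked for d-separation to hold:
Path 1: V_2 → V_5 ← V_3 → V_4 → V_7
  V_3 is a fork here and V_3 is conditioned on, so the path is blocked at V_3.
Path 2: V_2 → V_5 ← V_3 → V_4 → V_6 → V_7
  V_3 is a fork here and V_3 is conditioned on, so the path is blocked at V_3.
Path 3: V_2 → V_5 ← V_3 → V_7
  V_3 is a fork here and V_3 is conditioned on, so the path is blocked at V_3.
All paths are blocked; V_2 ⊥ V_7 | {V_3, V_4, V_5, V_6} holds.

Yes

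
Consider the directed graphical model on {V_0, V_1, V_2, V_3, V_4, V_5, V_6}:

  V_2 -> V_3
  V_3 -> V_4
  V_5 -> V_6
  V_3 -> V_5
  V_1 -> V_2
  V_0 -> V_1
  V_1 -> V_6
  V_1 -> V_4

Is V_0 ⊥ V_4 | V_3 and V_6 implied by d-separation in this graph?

Enumerating the 3 paths from V_0 to V_4 and testing each for blocking by {V_3, V_6}:
  1. V_0 → V_1 → V_4 — V_1:chain[open] ⇒ active
  2. V_0 → V_1 → V_2 → V_3 → V_4 — V_1:chain[open]; V_2:chain[open]; V_3:chain[blocks] ⇒ blocked
  3. V_0 → V_1 → V_6 ← V_5 ← V_3 → V_4 — V_1:chain[open]; V_6:collider[open]; V_5:chain[open]; V_3:fork[blocks] ⇒ blocked
Because an active path exists, V_0 and V_4 are not d-separated.

No — V_0 and V_4 are not d-separated given {V_3, V_6}.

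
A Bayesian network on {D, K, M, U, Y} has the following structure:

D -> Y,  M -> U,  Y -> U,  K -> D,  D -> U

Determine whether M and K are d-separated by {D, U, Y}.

There are 2 undirected paths between M and K; checking each against the conditioning set {D, U, Y}:
Path 1: M → U ← Y ← D ← K
  Y is a chain here and Y is conditioned on, so the path is blocked at Y.
Path 2: M → U ← D ← K
  D is a chain here and D is conditioned on, so the path is blocked at D.
Since every path is blocked, d-separation holds.

Yes — M and K are d-separated given {D, U, Y}.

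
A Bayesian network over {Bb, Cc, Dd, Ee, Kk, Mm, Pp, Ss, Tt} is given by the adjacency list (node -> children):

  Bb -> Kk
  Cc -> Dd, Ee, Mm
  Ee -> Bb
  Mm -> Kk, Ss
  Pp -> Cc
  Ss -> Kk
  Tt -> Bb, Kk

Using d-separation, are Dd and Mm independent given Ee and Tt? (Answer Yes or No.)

No

5 paths connect Dd and Mm; each must be blocked for d-separation to hold:
Path 1: Dd ← Cc → Ee → Bb → Kk ← Ss ← Mm
  Ee is a chain here and Ee is conditioned on, so the path is blocked at Ee.
Path 2: Dd ← Cc → Ee → Bb → Kk ← Mm
  Ee is a chain here and Ee is conditioned on, so the path is blocked at Ee.
Path 3: Dd ← Cc → Ee → Bb ← Tt → Kk ← Ss ← Mm
  Ee is a chain here and Ee is conditioned on, so the path is blocked at Ee.
Path 4: Dd ← Cc → Ee → Bb ← Tt → Kk ← Mm
  Ee is a chain here and Ee is conditioned on, so the path is blocked at Ee.
Path 5: Dd ← Cc → Mm
  Cc is a fork and Cc is not conditioned on — no node blocks this path, so it is active.
Because an active path exists, Dd and Mm are not d-separated.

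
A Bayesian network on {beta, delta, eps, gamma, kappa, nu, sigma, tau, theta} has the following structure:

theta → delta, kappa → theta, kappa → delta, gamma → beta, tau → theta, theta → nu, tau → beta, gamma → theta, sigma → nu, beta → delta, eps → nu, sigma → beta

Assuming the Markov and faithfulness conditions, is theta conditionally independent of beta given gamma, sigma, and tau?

Yes — theta and beta are d-separated given {gamma, sigma, tau}.

We examine all 5 paths between theta and beta:
Path 1: theta → delta ← beta
  delta is a collider here and neither delta nor any of its descendants is conditioned on, so the collider stays closed — the path is blocked at delta.
Path 2: theta ← gamma → beta
  gamma is a fork here and gamma is conditioned on, so the path is blocked at gamma.
Path 3: theta ← kappa → delta ← beta
  delta is a collider here and neither delta nor any of its descendants is conditioned on, so the collider stays closed — the path is blocked at delta.
Path 4: theta → nu ← sigma → beta
  nu is a collider here and neither nu nor any of its descendants is conditioned on, so the collider stays closed — the path is blocked at nu.
Path 5: theta ← tau → beta
  tau is a fork here and tau is conditioned on, so the path is blocked at tau.
Every path is blocked, so theta and beta are d-separated given {gamma, sigma, tau}.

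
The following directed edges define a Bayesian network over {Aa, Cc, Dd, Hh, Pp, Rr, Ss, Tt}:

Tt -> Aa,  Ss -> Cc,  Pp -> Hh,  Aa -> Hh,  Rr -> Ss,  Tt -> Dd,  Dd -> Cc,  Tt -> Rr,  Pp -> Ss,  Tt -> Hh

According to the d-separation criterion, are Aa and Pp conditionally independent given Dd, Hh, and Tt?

No

Enumerating the 6 paths from Aa to Pp and testing each for blocking by {Dd, Hh, Tt}:
Path 1: Aa ← Tt → Rr → Ss ← Pp
  Tt is a fork here and Tt is conditioned on, so the path is blocked at Tt.
Path 2: Aa ← Tt → Dd → Cc ← Ss ← Pp
  Tt is a fork here and Tt is conditioned on, so the path is blocked at Tt.
Path 3: Aa ← Tt → Hh ← Pp
  Tt is a fork here and Tt is conditioned on, so the path is blocked at Tt.
Path 4: Aa → Hh ← Tt → Rr → Ss ← Pp
  Tt is a fork here and Tt is conditioned on, so the path is blocked at Tt.
Path 5: Aa → Hh ← Tt → Dd → Cc ← Ss ← Pp
  Tt is a fork here and Tt is conditioned on, so the path is blocked at Tt.
Path 6: Aa → Hh ← Pp
  Hh is a collider and Hh is conditioned on, which opens it — no node blocks this path, so it is active.
Because an active path exists, Aa and Pp are not d-separated.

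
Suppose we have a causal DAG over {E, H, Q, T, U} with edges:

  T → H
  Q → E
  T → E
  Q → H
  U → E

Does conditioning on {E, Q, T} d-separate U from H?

Enumerating the 2 paths from U to H and testing each for blocking by {E, Q, T}:
  1. U → E ← Q → H — E:collider[open]; Q:fork[blocks] ⇒ blocked
  2. U → E ← T → H — E:collider[open]; T:fork[blocks] ⇒ blocked
Since every path is blocked, d-separation holds.

Yes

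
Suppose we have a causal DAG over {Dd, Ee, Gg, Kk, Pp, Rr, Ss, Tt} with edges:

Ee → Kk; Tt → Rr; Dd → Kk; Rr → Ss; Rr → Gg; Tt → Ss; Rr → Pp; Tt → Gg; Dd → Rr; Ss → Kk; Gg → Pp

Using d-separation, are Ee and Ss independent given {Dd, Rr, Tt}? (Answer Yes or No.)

Yes

There are 5 undirected paths between Ee and Ss; checking each against the conditioning set {Dd, Rr, Tt}:
Path 1: Ee → Kk ← Dd → Rr ← Tt → Ss
  Kk is a collider here and neither Kk nor any of its descendants is conditioned on, so the collider stays closed — the path is blocked at Kk.
Path 2: Ee → Kk ← Dd → Rr → Gg ← Tt → Ss
  Kk is a collider here and neither Kk nor any of its descendants is conditioned on, so the collider stays closed — the path is blocked at Kk.
Path 3: Ee → Kk ← Dd → Rr → Pp ← Gg ← Tt → Ss
  Kk is a collider here and neither Kk nor any of its descendants is conditioned on, so the collider stays closed — the path is blocked at Kk.
Path 4: Ee → Kk ← Dd → Rr → Ss
  Kk is a collider here and neither Kk nor any of its descendants is conditioned on, so the collider stays closed — the path is blocked at Kk.
Path 5: Ee → Kk ← Ss
  Kk is a collider here and neither Kk nor any of its descendants is conditioned on, so the collider stays closed — the path is blocked at Kk.
Every path is blocked, so Ee and Ss are d-separated given {Dd, Rr, Tt}.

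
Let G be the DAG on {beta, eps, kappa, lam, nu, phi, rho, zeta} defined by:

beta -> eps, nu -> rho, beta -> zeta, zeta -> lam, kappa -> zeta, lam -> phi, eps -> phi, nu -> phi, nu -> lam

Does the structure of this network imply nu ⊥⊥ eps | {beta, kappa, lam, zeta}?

4 paths connect nu and eps; each must be blocked for d-separation to hold:
  1. nu → lam ← zeta ← beta → eps — lam:collider[open]; zeta:chain[blocks]; beta:fork[blocks] ⇒ blocked
  2. nu → lam → phi ← eps — lam:chain[blocks]; phi:collider[blocks] ⇒ blocked
  3. nu → phi ← eps — phi:collider[blocks] ⇒ blocked
  4. nu → phi ← lam ← zeta ← beta → eps — phi:collider[blocks]; lam:chain[blocks]; zeta:chain[blocks]; beta:fork[blocks] ⇒ blocked
All paths are blocked; nu ⊥ eps | {beta, kappa, lam, zeta} holds.

Yes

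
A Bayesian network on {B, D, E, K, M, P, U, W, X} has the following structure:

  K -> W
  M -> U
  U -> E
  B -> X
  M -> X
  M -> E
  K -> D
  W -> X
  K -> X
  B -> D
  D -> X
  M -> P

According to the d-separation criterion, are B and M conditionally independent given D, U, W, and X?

No

4 paths connect B and M; each must be blocked for d-separation to hold:
  1. B → D ← K → W → X ← M — D:collider[open]; K:fork[open]; W:chain[blocks]; X:collider[open] ⇒ blocked
  2. B → D ← K → X ← M — D:collider[open]; K:fork[open]; X:collider[open] ⇒ active
  3. B → D → X ← M — D:chain[blocks]; X:collider[open] ⇒ blocked
  4. B → X ← M — X:collider[open] ⇒ active
Since the path B → D ← K → X ← M is active, B and M are not d-separated given {D, U, W, X}.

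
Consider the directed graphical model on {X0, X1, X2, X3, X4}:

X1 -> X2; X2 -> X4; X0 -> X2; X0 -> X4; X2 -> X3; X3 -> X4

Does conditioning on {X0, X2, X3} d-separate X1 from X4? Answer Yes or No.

Yes — X1 and X4 are d-separated given {X0, X2, X3}.

Enumerating the 3 paths from X1 to X4 and testing each for blocking by {X0, X2, X3}:
Path 1: X1 → X2 → X4
  X2 is a chain here and X2 is conditioned on, so the path is blocked at X2.
Path 2: X1 → X2 → X3 → X4
  X2 is a chain here and X2 is conditioned on, so the path is blocked at X2.
Path 3: X1 → X2 ← X0 → X4
  X0 is a fork here and X0 is conditioned on, so the path is blocked at X0.
Every path is blocked, so X1 and X4 are d-separated given {X0, X2, X3}.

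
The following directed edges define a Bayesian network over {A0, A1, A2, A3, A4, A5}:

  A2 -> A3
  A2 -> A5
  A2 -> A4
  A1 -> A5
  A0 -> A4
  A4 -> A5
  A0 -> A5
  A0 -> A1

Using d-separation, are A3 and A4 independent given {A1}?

No

We examine all 4 paths between A3 and A4:
Path 1: A3 ← A2 → A5 ← A4
  A5 is a collider here and neither A5 nor any of its descendants is conditioned on, so the collider stays closed — the path is blocked at A5.
Path 2: A3 ← A2 → A5 ← A1 ← A0 → A4
  A5 is a collider here and neither A5 nor any of its descendants is conditioned on, so the collider stays closed — the path is blocked at A5.
Path 3: A3 ← A2 → A5 ← A0 → A4
  A5 is a collider here and neither A5 nor any of its descendants is conditioned on, so the collider stays closed — the path is blocked at A5.
Path 4: A3 ← A2 → A4
  A2 is a fork and A2 is not conditioned on — no node blocks this path, so it is active.
Because an active path exists, A3 and A4 are not d-separated.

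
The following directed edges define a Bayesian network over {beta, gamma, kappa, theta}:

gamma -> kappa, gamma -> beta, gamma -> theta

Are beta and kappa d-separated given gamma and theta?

Yes

There is one path between beta and kappa:
  1. beta ← gamma → kappa — gamma:fork[blocks] ⇒ blocked
Every path is blocked, so beta and kappa are d-separated given {gamma, theta}.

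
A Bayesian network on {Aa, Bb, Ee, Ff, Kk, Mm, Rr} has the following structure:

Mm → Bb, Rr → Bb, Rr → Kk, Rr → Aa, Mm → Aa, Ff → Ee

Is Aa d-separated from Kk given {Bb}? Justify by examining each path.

No

2 paths connect Aa and Kk; each must be blocked for d-separation to hold:
Path 1: Aa ← Mm → Bb ← Rr → Kk
  Mm is a fork and Mm is not conditioned on; Bb is a collider and Bb is conditioned on, which opens it; Rr is a fork and Rr is not conditioned on — no node blocks this path, so it is active.
Path 2: Aa ← Rr → Kk
  Rr is a fork and Rr is not conditioned on — no node blocks this path, so it is active.
Because an active path exists, Aa and Kk are not d-separated.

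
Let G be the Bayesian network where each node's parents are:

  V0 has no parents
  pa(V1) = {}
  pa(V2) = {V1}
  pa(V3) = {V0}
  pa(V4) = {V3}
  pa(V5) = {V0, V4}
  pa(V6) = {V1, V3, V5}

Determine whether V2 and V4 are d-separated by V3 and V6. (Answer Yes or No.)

Enumerating the 4 paths from V2 to V4 and testing each for blocking by {V3, V6}:
Path 1: V2 ← V1 → V6 ← V5 ← V0 → V3 → V4
  V3 is a chain here and V3 is conditioned on, so the path is blocked at V3.
Path 2: V2 ← V1 → V6 ← V5 ← V4
  V1 is a fork and V1 is not conditioned on; V6 is a collider and V6 is conditioned on, which opens it; V5 is a chain and V5 is not conditioned on — no node blocks this path, so it is active.
Path 3: V2 ← V1 → V6 ← V3 ← V0 → V5 ← V4
  V3 is a chain here and V3 is conditioned on, so the path is blocked at V3.
Path 4: V2 ← V1 → V6 ← V3 → V4
  V3 is a fork here and V3 is conditioned on, so the path is blocked at V3.
Since the path V2 ← V1 → V6 ← V5 ← V4 is active, V2 and V4 are not d-separated given {V3, V6}.

No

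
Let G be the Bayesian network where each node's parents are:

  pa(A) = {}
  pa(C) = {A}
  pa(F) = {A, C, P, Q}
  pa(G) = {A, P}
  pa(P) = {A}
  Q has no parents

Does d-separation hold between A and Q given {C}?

Enumerating the 4 paths from A to Q and testing each for blocking by {C}:
  1. A → C → F ← Q — C:chain[blocks]; F:collider[blocks] ⇒ blocked
  2. A → F ← Q — F:collider[blocks] ⇒ blocked
  3. A → G ← P → F ← Q — G:collider[blocks]; P:fork[open]; F:collider[blocks] ⇒ blocked
  4. A → P → F ← Q — P:chain[open]; F:collider[blocks] ⇒ blocked
Since every path is blocked, d-separation holds.

Yes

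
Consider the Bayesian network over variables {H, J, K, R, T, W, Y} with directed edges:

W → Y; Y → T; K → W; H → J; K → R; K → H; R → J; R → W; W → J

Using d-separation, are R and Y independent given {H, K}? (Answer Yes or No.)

No

We examine all 5 paths between R and Y:
  1. R → J ← W → Y — J:collider[blocks]; W:fork[open] ⇒ blocked
  2. R → J ← H ← K → W → Y — J:collider[blocks]; H:chain[blocks]; K:fork[blocks]; W:chain[open] ⇒ blocked
  3. R → W → Y — W:chain[open] ⇒ active
  4. R ← K → W → Y — K:fork[blocks]; W:chain[open] ⇒ blocked
  5. R ← K → H → J ← W → Y — K:fork[blocks]; H:chain[blocks]; J:collider[blocks]; W:fork[open] ⇒ blocked
Since the path R → W → Y is active, R and Y are not d-separated given {H, K}.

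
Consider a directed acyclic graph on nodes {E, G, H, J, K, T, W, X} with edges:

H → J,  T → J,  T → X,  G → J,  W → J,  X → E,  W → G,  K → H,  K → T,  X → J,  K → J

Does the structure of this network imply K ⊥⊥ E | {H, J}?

There are 6 undirected paths between K and E; checking each against the conditioning set {H, J}:
  1. K → T → J ← X → E — T:chain[open]; J:collider[open]; X:fork[open] ⇒ active
  2. K → T → X → E — T:chain[open]; X:chain[open] ⇒ active
  3. K → J ← T → X → E — J:collider[open]; T:fork[open]; X:chain[open] ⇒ active
  4. K → J ← X → E — J:collider[open]; X:fork[open] ⇒ active
  5. K → H → J ← T → X → E — H:chain[blocks]; J:collider[open]; T:fork[open]; X:chain[open] ⇒ blocked
  6. K → H → J ← X → E — H:chain[blocks]; J:collider[open]; X:fork[open] ⇒ blocked
Since the path K → T → J ← X → E is active, K and E are not d-separated given {H, J}.

No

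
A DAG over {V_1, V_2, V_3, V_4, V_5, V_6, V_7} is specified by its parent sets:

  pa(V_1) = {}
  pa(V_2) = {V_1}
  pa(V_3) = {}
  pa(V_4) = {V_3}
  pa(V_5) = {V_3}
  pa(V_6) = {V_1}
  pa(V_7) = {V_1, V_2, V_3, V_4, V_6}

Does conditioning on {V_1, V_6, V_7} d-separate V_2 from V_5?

6 paths connect V_2 and V_5; each must be blocked for d-separation to hold:
  1. V_2 ← V_1 → V_6 → V_7 ← V_4 ← V_3 → V_5 — V_1:fork[blocks]; V_6:chain[blocks]; V_7:collider[open]; V_4:chain[open]; V_3:fork[open] ⇒ blocked
  2. V_2 ← V_1 → V_6 → V_7 ← V_3 → V_5 — V_1:fork[blocks]; V_6:chain[blocks]; V_7:collider[open]; V_3:fork[open] ⇒ blocked
  3. V_2 ← V_1 → V_7 ← V_4 ← V_3 → V_5 — V_1:fork[blocks]; V_7:collider[open]; V_4:chain[open]; V_3:fork[open] ⇒ blocked
  4. V_2 ← V_1 → V_7 ← V_3 → V_5 — V_1:fork[blocks]; V_7:collider[open]; V_3:fork[open] ⇒ blocked
  5. V_2 → V_7 ← V_4 ← V_3 → V_5 — V_7:collider[open]; V_4:chain[open]; V_3:fork[open] ⇒ active
  6. V_2 → V_7 ← V_3 → V_5 — V_7:collider[open]; V_3:fork[open] ⇒ active
Because an active path exists, V_2 and V_5 are not d-separated.

No — V_2 and V_5 are not d-separated given {V_1, V_6, V_7}.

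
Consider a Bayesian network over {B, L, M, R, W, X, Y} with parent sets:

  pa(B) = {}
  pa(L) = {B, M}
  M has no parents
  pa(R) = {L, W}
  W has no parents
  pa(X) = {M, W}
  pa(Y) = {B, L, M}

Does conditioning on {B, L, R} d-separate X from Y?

No — X and Y are not d-separated given {B, L, R}.

Enumerating the 6 paths from X to Y and testing each for blocking by {B, L, R}:
Path 1: X ← M → Y
  M is a fork and M is not conditioned on — no node blocks this path, so it is active.
Path 2: X ← M → L ← B → Y
  B is a fork here and B is conditioned on, so the path is blocked at B.
Path 3: X ← M → L → Y
  L is a chain here and L is conditioned on, so the path is blocked at L.
Path 4: X ← W → R ← L ← M → Y
  L is a chain here and L is conditioned on, so the path is blocked at L.
Path 5: X ← W → R ← L ← B → Y
  L is a chain here and L is conditioned on, so the path is blocked at L.
Path 6: X ← W → R ← L → Y
  L is a fork here and L is conditioned on, so the path is blocked at L.
At least one path is unblocked, so d-separation fails.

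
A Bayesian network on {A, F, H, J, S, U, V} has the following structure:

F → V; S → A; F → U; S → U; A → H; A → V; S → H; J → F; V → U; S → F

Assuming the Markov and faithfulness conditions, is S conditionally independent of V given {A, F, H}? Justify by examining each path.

There are 6 undirected paths between S and V; checking each against the conditioning set {A, F, H}:
Path 1: S → F → V
  F is a chain here and F is conditioned on, so the path is blocked at F.
Path 2: S → F → U ← V
  F is a chain here and F is conditioned on, so the path is blocked at F.
Path 3: S → A → V
  A is a chain here and A is conditioned on, so the path is blocked at A.
Path 4: S → H ← A → V
  A is a fork here and A is conditioned on, so the path is blocked at A.
Path 5: S → U ← F → V
  U is a collider here and neither U nor any of its descendants is conditioned on, so the collider stays closed — the path is blocked at U.
Path 6: S → U ← V
  U is a collider here and neither U nor any of its descendants is conditioned on, so the collider stays closed — the path is blocked at U.
Since every path is blocked, d-separation holds.

Yes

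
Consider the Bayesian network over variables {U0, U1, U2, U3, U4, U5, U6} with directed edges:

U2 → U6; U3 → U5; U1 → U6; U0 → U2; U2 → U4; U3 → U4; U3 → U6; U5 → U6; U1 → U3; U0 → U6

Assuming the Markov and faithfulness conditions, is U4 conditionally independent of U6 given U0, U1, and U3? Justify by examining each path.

Enumerating the 5 paths from U4 to U6 and testing each for blocking by {U0, U1, U3}:
Path 1: U4 ← U3 → U6
  U3 is a fork here and U3 is conditioned on, so the path is blocked at U3.
Path 2: U4 ← U3 → U5 → U6
  U3 is a fork here and U3 is conditioned on, so the path is blocked at U3.
Path 3: U4 ← U3 ← U1 → U6
  U3 is a chain here and U3 is conditioned on, so the path is blocked at U3.
Path 4: U4 ← U2 ← U0 → U6
  U0 is a fork here and U0 is conditioned on, so the path is blocked at U0.
Path 5: U4 ← U2 → U6
  U2 is a fork and U2 is not conditioned on — no node blocks this path, so it is active.
Since the path U4 ← U2 → U6 is active, U4 and U6 are not d-separated given {U0, U1, U3}.

No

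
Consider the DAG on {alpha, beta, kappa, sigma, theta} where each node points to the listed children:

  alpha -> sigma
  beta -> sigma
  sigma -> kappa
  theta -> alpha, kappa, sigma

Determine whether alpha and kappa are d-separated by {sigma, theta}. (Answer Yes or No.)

4 paths connect alpha and kappa; each must be blocked for d-separation to hold:
Path 1: alpha → sigma → kappa
  sigma is a chain here and sigma is conditioned on, so the path is blocked at sigma.
Path 2: alpha → sigma ← theta → kappa
  theta is a fork here and theta is conditioned on, so the path is blocked at theta.
Path 3: alpha ← theta → sigma → kappa
  theta is a fork here and theta is conditioned on, so the path is blocked at theta.
Path 4: alpha ← theta → kappa
  theta is a fork here and theta is conditioned on, so the path is blocked at theta.
Every path is blocked, so alpha and kappa are d-separated given {sigma, theta}.

Yes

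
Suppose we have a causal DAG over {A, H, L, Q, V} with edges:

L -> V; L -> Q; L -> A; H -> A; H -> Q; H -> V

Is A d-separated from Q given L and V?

No

Enumerating the 4 paths from A to Q and testing each for blocking by {L, V}:
  1. A ← L → Q — L:fork[blocks] ⇒ blocked
  2. A ← L → V ← H → Q — L:fork[blocks]; V:collider[open]; H:fork[open] ⇒ blocked
  3. A ← H → Q — H:fork[open] ⇒ active
  4. A ← H → V ← L → Q — H:fork[open]; V:collider[open]; L:fork[blocks] ⇒ blocked
At least one path is unblocked, so d-separation fails.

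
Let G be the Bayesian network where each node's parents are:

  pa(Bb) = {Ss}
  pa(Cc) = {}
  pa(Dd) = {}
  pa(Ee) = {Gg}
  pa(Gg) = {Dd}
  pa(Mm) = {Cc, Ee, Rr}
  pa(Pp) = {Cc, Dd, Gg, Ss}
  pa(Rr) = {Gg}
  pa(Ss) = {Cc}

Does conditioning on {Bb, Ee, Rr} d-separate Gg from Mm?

Yes

There are 6 undirected paths between Gg and Mm; checking each against the conditioning set {Bb, Ee, Rr}:
Path 1: Gg → Rr → Mm
  Rr is a chain here and Rr is conditioned on, so the path is blocked at Rr.
Path 2: Gg → Pp ← Cc → Mm
  Pp is a collider here and neither Pp nor any of its descendants is conditioned on, so the collider stays closed — the path is blocked at Pp.
Path 3: Gg → Pp ← Ss ← Cc → Mm
  Pp is a collider here and neither Pp nor any of its descendants is conditioned on, so the collider stays closed — the path is blocked at Pp.
Path 4: Gg ← Dd → Pp ← Cc → Mm
  Pp is a collider here and neither Pp nor any of its descendants is conditioned on, so the collider stays closed — the path is blocked at Pp.
Path 5: Gg ← Dd → Pp ← Ss ← Cc → Mm
  Pp is a collider here and neither Pp nor any of its descendants is conditioned on, so the collider stays closed — the path is blocked at Pp.
Path 6: Gg → Ee → Mm
  Ee is a chain here and Ee is conditioned on, so the path is blocked at Ee.
Every path is blocked, so Gg and Mm are d-separated given {Bb, Ee, Rr}.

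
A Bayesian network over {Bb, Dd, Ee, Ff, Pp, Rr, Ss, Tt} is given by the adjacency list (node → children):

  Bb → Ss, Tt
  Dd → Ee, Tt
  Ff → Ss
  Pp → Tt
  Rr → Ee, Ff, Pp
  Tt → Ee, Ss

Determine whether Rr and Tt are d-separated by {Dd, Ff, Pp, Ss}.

Yes

Enumerating the 5 paths from Rr to Tt and testing each for blocking by {Dd, Ff, Pp, Ss}:
Path 1: Rr → Ee ← Tt
  Ee is a collider here and neither Ee nor any of its descendants is conditioned on, so the collider stays closed — the path is blocked at Ee.
Path 2: Rr → Ee ← Dd → Tt
  Ee is a collider here and neither Ee nor any of its descendants is conditioned on, so the collider stays closed — the path is blocked at Ee.
Path 3: Rr → Pp → Tt
  Pp is a chain here and Pp is conditioned on, so the path is blocked at Pp.
Path 4: Rr → Ff → Ss ← Tt
  Ff is a chain here and Ff is conditioned on, so the path is blocked at Ff.
Path 5: Rr → Ff → Ss ← Bb → Tt
  Ff is a chain here and Ff is conditioned on, so the path is blocked at Ff.
Every path is blocked, so Rr and Tt are d-separated given {Dd, Ff, Pp, Ss}.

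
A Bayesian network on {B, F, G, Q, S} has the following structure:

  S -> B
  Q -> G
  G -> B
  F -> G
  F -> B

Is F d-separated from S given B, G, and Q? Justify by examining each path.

Enumerating the 2 paths from F to S and testing each for blocking by {B, G, Q}:
Path 1: F → B ← S
  B is a collider and B is conditioned on, which opens it — no node blocks this path, so it is active.
Path 2: F → G → B ← S
  G is a chain here and G is conditioned on, so the path is blocked at G.
Since the path F → B ← S is active, F and S are not d-separated given {B, G, Q}.

No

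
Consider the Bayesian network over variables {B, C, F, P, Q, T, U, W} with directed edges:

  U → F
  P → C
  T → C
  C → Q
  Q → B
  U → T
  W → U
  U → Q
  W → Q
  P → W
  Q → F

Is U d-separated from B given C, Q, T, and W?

Yes

We examine all 6 paths between U and B:
Path 1: U → F ← Q → B
  F is a collider here and neither F nor any of its descendants is conditioned on, so the collider stays closed — the path is blocked at F.
Path 2: U ← W ← P → C → Q → B
  W is a chain here and W is conditioned on, so the path is blocked at W.
Path 3: U ← W → Q → B
  W is a fork here and W is conditioned on, so the path is blocked at W.
Path 4: U → Q → B
  Q is a chain here and Q is conditioned on, so the path is blocked at Q.
Path 5: U → T → C ← P → W → Q → B
  T is a chain here and T is conditioned on, so the path is blocked at T.
Path 6: U → T → C → Q → B
  T is a chain here and T is conditioned on, so the path is blocked at T.
Since every path is blocked, d-separation holds.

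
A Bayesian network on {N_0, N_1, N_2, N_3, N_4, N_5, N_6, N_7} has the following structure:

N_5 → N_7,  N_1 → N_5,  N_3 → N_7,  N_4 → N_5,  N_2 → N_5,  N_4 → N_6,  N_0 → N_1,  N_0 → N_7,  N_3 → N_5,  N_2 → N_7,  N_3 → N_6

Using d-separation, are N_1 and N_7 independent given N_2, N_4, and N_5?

Enumerating the 5 paths from N_1 to N_7 and testing each for blocking by {N_2, N_4, N_5}:
Path 1: N_1 ← N_0 → N_7
  N_0 is a fork and N_0 is not conditioned on — no node blocks this path, so it is active.
Path 2: N_1 → N_5 ← N_2 → N_7
  N_2 is a fork here and N_2 is conditioned on, so the path is blocked at N_2.
Path 3: N_1 → N_5 ← N_3 → N_7
  N_5 is a collider and N_5 is conditioned on, which opens it; N_3 is a fork and N_3 is not conditioned on — no node blocks this path, so it is active.
Path 4: N_1 → N_5 ← N_4 → N_6 ← N_3 → N_7
  N_4 is a fork here and N_4 is conditioned on, so the path is blocked at N_4.
Path 5: N_1 → N_5 → N_7
  N_5 is a chain here and N_5 is conditioned on, so the path is blocked at N_5.
Since the path N_1 ← N_0 → N_7 is active, N_1 and N_7 are not d-separated given {N_2, N_4, N_5}.

No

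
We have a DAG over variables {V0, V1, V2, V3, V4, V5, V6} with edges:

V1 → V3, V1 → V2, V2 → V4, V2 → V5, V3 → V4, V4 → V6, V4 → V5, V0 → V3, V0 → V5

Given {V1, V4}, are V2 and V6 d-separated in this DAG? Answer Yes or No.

We examine all 5 paths between V2 and V6:
  1. V2 ← V1 → V3 ← V0 → V5 ← V4 → V6 — V1:fork[blocks]; V3:collider[open]; V0:fork[open]; V5:collider[blocks]; V4:fork[blocks] ⇒ blocked
  2. V2 ← V1 → V3 → V4 → V6 — V1:fork[blocks]; V3:chain[open]; V4:chain[blocks] ⇒ blocked
  3. V2 → V4 → V6 — V4:chain[blocks] ⇒ blocked
  4. V2 → V5 ← V0 → V3 → V4 → V6 — V5:collider[blocks]; V0:fork[open]; V3:chain[open]; V4:chain[blocks] ⇒ blocked
  5. V2 → V5 ← V4 → V6 — V5:collider[blocks]; V4:fork[blocks] ⇒ blocked
Every path is blocked, so V2 and V6 are d-separated given {V1, V4}.

Yes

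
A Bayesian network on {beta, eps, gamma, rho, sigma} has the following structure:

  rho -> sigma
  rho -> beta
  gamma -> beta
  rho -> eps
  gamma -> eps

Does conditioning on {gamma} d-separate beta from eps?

We examine all 2 paths between beta and eps:
Path 1: beta ← gamma → eps
  gamma is a fork here and gamma is conditioned on, so the path is blocked at gamma.
Path 2: beta ← rho → eps
  rho is a fork and rho is not conditioned on — no node blocks this path, so it is active.
Because an active path exists, beta and eps are not d-separated.

No — beta and eps are not d-separated given {gamma}.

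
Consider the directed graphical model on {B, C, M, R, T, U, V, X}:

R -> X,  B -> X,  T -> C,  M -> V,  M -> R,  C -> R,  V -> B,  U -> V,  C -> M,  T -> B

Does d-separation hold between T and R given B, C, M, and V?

There are 6 undirected paths between T and R; checking each against the conditioning set {B, C, M, V}:
Path 1: T → C → R
  C is a chain here and C is conditioned on, so the path is blocked at C.
Path 2: T → C → M → R
  C is a chain here and C is conditioned on, so the path is blocked at C.
Path 3: T → C → M → V → B → X ← R
  C is a chain here and C is conditioned on, so the path is blocked at C.
Path 4: T → B ← V ← M → R
  V is a chain here and V is conditioned on, so the path is blocked at V.
Path 5: T → B ← V ← M ← C → R
  V is a chain here and V is conditioned on, so the path is blocked at V.
Path 6: T → B → X ← R
  B is a chain here and B is conditioned on, so the path is blocked at B.
Every path is blocked, so T and R are d-separated given {B, C, M, V}.

Yes — T and R are d-separated given {B, C, M, V}.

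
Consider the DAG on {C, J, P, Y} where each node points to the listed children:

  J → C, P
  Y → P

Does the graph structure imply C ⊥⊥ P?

There is one path between C and P:
Path 1: C ← J → P
  J is a fork and J is not conditioned on — no node blocks this path, so it is active.
Since the path C ← J → P is active, C and P are not d-separated given ∅.

No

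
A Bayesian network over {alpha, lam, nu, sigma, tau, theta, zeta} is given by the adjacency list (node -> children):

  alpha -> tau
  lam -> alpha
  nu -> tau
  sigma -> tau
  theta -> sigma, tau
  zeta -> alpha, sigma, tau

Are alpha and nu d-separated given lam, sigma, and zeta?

4 paths connect alpha and nu; each must be blocked for d-separation to hold:
Path 1: alpha ← zeta → sigma ← theta → tau ← nu
  zeta is a fork here and zeta is conditioned on, so the path is blocked at zeta.
Path 2: alpha ← zeta → sigma → tau ← nu
  zeta is a fork here and zeta is conditioned on, so the path is blocked at zeta.
Path 3: alpha ← zeta → tau ← nu
  zeta is a fork here and zeta is conditioned on, so the path is blocked at zeta.
Path 4: alpha → tau ← nu
  tau is a collider here and neither tau nor any of its descendants is conditioned on, so the collider stays closed — the path is blocked at tau.
Every path is blocked, so alpha and nu are d-separated given {lam, sigma, zeta}.

Yes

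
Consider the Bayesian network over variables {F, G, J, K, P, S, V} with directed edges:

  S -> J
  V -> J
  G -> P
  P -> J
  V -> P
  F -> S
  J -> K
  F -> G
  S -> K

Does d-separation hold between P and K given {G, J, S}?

We examine all 6 paths between P and K:
Path 1: P ← G ← F → S → K
  G is a chain here and G is conditioned on, so the path is blocked at G.
Path 2: P ← G ← F → S → J → K
  G is a chain here and G is conditioned on, so the path is blocked at G.
Path 3: P → J → K
  J is a chain here and J is conditioned on, so the path is blocked at J.
Path 4: P → J ← S → K
  S is a fork here and S is conditioned on, so the path is blocked at S.
Path 5: P ← V → J → K
  J is a chain here and J is conditioned on, so the path is blocked at J.
Path 6: P ← V → J ← S → K
  S is a fork here and S is conditioned on, so the path is blocked at S.
All paths are blocked; P ⊥ K | {G, J, S} holds.

Yes — P and K are d-separated given {G, J, S}.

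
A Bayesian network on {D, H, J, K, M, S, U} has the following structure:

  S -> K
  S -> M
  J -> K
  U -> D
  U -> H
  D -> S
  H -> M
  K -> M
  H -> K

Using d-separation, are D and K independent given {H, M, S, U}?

Yes

6 paths connect D and K; each must be blocked for d-separation to hold:
Path 1: D → S → K
  S is a chain here and S is conditioned on, so the path is blocked at S.
Path 2: D → S → M ← K
  S is a chain here and S is conditioned on, so the path is blocked at S.
Path 3: D → S → M ← H → K
  S is a chain here and S is conditioned on, so the path is blocked at S.
Path 4: D ← U → H → K
  U is a fork here and U is conditioned on, so the path is blocked at U.
Path 5: D ← U → H → M ← K
  U is a fork here and U is conditioned on, so the path is blocked at U.
Path 6: D ← U → H → M ← S → K
  U is a fork here and U is conditioned on, so the path is blocked at U.
Since every path is blocked, d-separation holds.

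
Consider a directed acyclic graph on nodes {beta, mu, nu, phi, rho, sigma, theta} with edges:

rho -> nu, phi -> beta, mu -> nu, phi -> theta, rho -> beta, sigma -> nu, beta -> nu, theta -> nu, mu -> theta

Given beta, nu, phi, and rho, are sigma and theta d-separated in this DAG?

No — sigma and theta are not d-separated given {beta, nu, phi, rho}.

There are 4 undirected paths between sigma and theta; checking each against the conditioning set {beta, nu, phi, rho}:
  1. sigma → nu ← beta ← phi → theta — nu:collider[open]; beta:chain[blocks]; phi:fork[blocks] ⇒ blocked
  2. sigma → nu ← mu → theta — nu:collider[open]; mu:fork[open] ⇒ active
  3. sigma → nu ← theta — nu:collider[open] ⇒ active
  4. sigma → nu ← rho → beta ← phi → theta — nu:collider[open]; rho:fork[blocks]; beta:collider[open]; phi:fork[blocks] ⇒ blocked
Because an active path exists, sigma and theta are not d-separated.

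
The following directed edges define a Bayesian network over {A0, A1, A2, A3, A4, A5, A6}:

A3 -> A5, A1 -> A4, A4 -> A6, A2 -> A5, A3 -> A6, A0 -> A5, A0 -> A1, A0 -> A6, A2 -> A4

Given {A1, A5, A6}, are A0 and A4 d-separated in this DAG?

No

There are 5 undirected paths between A0 and A4; checking each against the conditioning set {A1, A5, A6}:
Path 1: A0 → A6 ← A3 → A5 ← A2 → A4
  A6 is a collider and A6 is conditioned on, which opens it; A3 is a fork and A3 is not conditioned on; A5 is a collider and A5 is conditioned on, which opens it; A2 is a fork and A2 is not conditioned on — no node blocks this path, so it is active.
Path 2: A0 → A6 ← A4
  A6 is a collider and A6 is conditioned on, which opens it — no node blocks this path, so it is active.
Path 3: A0 → A1 → A4
  A1 is a chain here and A1 is conditioned on, so the path is blocked at A1.
Path 4: A0 → A5 ← A3 → A6 ← A4
  A5 is a collider and A5 is conditioned on, which opens it; A3 is a fork and A3 is not conditioned on; A6 is a collider and A6 is conditioned on, which opens it — no node blocks this path, so it is active.
Path 5: A0 → A5 ← A2 → A4
  A5 is a collider and A5 is conditioned on, which opens it; A2 is a fork and A2 is not conditioned on — no node blocks this path, so it is active.
Since the path A0 → A6 ← A3 → A5 ← A2 → A4 is active, A0 and A4 are not d-separated given {A1, A5, A6}.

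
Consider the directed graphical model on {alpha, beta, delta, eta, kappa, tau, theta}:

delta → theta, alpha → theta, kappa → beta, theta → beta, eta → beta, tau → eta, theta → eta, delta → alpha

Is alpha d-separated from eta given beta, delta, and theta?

We examine all 4 paths between alpha and eta:
Path 1: alpha → theta → beta ← eta
  theta is a chain here and theta is conditioned on, so the path is blocked at theta.
Path 2: alpha → theta → eta
  theta is a chain here and theta is conditioned on, so the path is blocked at theta.
Path 3: alpha ← delta → theta → beta ← eta
  delta is a fork here and delta is conditioned on, so the path is blocked at delta.
Path 4: alpha ← delta → theta → eta
  delta is a fork here and delta is conditioned on, so the path is blocked at delta.
Every path is blocked, so alpha and eta are d-separated given {beta, delta, theta}.

Yes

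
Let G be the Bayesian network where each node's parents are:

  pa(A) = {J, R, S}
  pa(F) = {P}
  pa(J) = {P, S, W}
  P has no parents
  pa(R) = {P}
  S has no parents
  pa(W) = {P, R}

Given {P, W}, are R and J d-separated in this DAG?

Yes — R and J are d-separated given {P, W}.

There are 6 undirected paths between R and J; checking each against the conditioning set {P, W}:
Path 1: R ← P → W → J
  P is a fork here and P is conditioned on, so the path is blocked at P.
Path 2: R ← P → J
  P is a fork here and P is conditioned on, so the path is blocked at P.
Path 3: R → W ← P → J
  P is a fork here and P is conditioned on, so the path is blocked at P.
Path 4: R → W → J
  W is a chain here and W is conditioned on, so the path is blocked at W.
Path 5: R → A ← J
  A is a collider here and neither A nor any of its descendants is conditioned on, so the collider stays closed — the path is blocked at A.
Path 6: R → A ← S → J
  A is a collider here and neither A nor any of its descendants is conditioned on, so the collider stays closed — the path is blocked at A.
Every path is blocked, so R and J are d-separated given {P, W}.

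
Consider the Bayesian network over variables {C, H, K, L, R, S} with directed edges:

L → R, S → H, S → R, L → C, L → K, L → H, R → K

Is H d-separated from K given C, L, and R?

We examine all 4 paths between H and K:
  1. H ← S → R → K — S:fork[open]; R:chain[blocks] ⇒ blocked
  2. H ← S → R ← L → K — S:fork[open]; R:collider[open]; L:fork[blocks] ⇒ blocked
  3. H ← L → R → K — L:fork[blocks]; R:chain[blocks] ⇒ blocked
  4. H ← L → K — L:fork[blocks] ⇒ blocked
All paths are blocked; H ⊥ K | {C, L, R} holds.

Yes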